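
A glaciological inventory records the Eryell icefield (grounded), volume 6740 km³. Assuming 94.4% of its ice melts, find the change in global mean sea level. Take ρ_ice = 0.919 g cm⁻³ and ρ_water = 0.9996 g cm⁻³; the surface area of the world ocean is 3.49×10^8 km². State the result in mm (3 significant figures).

≈ 16.8 mm

Eryell: 0.944 × 6740 km³ × (919/999.6) = 5850 km³ of water.
Spread over 3.49×10^14 m² of ocean, Δh = 5.850×10^12 / 3.49×10^14 = 0.0168 m = 16.8 mm.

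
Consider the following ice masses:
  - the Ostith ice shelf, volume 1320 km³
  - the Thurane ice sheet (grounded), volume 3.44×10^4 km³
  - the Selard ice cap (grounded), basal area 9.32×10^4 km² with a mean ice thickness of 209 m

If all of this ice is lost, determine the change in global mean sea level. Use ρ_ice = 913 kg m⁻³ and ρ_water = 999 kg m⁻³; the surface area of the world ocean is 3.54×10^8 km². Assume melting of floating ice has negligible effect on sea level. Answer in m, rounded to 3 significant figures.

The Ostith ice shelf is floating and already displaces its own weight of water, so its melt adds essentially nothing to sea level.
Thurane: 3.44×10^4 km³ × (913/999) = 3.144×10^4 km³ of water.
Selard: ice volume = 9.32×10^4 km² × 209 m = 1.948×10^4 km³; 1.948×10^4 × (913/999) = 1.780×10^4 km³ of water.
Total added water ≈ 4.924×10^13 m³ over 3.54×10^14 m² → Δh = 0.139 m.

≈ 0.139 m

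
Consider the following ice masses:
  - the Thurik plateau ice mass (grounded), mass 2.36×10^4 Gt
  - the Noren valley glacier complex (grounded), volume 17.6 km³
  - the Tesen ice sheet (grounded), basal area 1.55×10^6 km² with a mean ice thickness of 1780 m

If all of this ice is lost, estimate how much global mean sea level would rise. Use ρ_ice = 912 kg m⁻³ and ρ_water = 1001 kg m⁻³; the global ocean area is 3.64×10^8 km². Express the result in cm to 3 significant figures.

≈ 697 cm

Thurik: 2.36×10^4 Gt = 2.360×10^16 kg; dividing by ρ_w = 1001 kg m⁻³ gives 2.358×10^13 m³ of water.
Noren: 17.6 km³ × (912/1001) = 16.04 km³ of water.
Tesen: ice volume = 1.55×10^6 km² × 1780 m = 2.759×10^6 km³; 2.759×10^6 × (912/1001) = 2.514×10^6 km³ of water.
Total added water ≈ 2.537×10^15 m³ over 3.64×10^14 m² → Δh = 6.97 m = 697 cm.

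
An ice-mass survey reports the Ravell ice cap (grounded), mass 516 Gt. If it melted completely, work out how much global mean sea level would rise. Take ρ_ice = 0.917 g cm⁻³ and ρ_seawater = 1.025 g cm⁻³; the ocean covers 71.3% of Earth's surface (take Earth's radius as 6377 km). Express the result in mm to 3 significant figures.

≈ 1.38 mm

Ravell: 516 Gt = 5.160×10^14 kg; dividing by ρ_w = 1.025 g cm⁻³ = 1025 kg m⁻³ gives 5.034×10^11 m³ of water.
Spread over 3.64×10^14 m² of ocean, Δh = 5.034×10^11 / 3.64×10^14 = 1.38×10^-3 m = 1.38 mm.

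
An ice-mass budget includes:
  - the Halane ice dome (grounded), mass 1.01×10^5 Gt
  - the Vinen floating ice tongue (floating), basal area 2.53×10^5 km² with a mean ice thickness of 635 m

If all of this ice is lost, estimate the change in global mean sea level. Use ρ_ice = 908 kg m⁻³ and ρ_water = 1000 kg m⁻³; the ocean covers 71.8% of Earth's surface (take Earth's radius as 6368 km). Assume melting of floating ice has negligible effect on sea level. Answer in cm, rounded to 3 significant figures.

Halane: 1.01×10^5 Gt = 1.010×10^17 kg; dividing by ρ_w = 1000 kg m⁻³ gives 1.010×10^14 m³ of water.
The Vinen floating ice tongue is floating and already displaces its own weight of water, so its melt adds essentially nothing to sea level.
Total added water ≈ 1.010×10^14 m³ over 3.66×10^14 m² → Δh = 0.276 m = 27.6 cm.

≈ 27.6 cm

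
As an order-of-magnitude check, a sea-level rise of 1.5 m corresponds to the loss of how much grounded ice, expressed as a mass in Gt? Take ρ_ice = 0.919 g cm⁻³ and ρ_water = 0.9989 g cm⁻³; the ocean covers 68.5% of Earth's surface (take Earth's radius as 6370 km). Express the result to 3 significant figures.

≈ 5.23×10^5 Gt

Required water volume = Δh × A = 1.5 m × 3.49×10^14 m² = 5.239×10^14 m³.
ρ_w = 0.9989 g cm⁻³ = 998.9 kg m⁻³, so the mass of water = 5.239×10^14 m³ × 998.9 kg m⁻³ = 5.234×10^17 kg = 5.23×10^5 Gt (and the same mass of ice, by conservation).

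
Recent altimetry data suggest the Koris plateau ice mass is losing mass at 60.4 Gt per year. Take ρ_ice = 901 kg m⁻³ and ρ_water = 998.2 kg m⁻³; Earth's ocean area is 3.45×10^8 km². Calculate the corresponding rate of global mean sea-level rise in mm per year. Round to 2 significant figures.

ρ_w = 998.2 kg m⁻³. Annual water volume added = 60.4 Gt / ρ_w = 6.040×10^13 kg / 998.2 kg m⁻³ = 6.051×10^10 m³.
Δh per year = 6.051×10^10 / 3.45×10^14 = 1.75×10^-4 m = 0.18 mm.

≈ 0.18 mm/yr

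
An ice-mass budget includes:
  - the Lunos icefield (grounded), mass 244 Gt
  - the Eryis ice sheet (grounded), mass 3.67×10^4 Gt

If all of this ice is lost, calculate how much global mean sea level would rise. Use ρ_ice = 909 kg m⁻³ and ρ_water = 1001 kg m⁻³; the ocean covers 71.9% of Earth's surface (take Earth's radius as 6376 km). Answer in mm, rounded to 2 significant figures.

≈ 100 mm

Lunos: 244 Gt = 2.440×10^14 kg; dividing by ρ_w = 1001 kg m⁻³ gives 2.438×10^11 m³ of water.
Eryis: 3.67×10^4 Gt = 3.670×10^16 kg; dividing by ρ_w = 1001 kg m⁻³ gives 3.666×10^13 m³ of water.
Total added water ≈ 3.691×10^13 m³ over 3.67×10^14 m² → Δh = 0.100 m = 100 mm.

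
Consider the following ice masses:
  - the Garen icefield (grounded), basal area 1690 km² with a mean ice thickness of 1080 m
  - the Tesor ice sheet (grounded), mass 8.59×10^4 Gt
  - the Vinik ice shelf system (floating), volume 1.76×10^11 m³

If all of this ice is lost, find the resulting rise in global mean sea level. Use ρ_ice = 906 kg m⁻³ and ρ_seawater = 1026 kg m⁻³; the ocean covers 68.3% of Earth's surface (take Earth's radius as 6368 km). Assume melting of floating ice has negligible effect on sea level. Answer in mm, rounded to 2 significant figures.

≈ 250 mm

Garen: ice volume = 1690 km² × 1080 m = 1825 km³; 1825 × (906/1026) = 1612 km³ of water.
Tesor: 8.59×10^4 Gt = 8.590×10^16 kg; dividing by ρ_w = 1026 kg m⁻³ gives 8.372×10^13 m³ of water.
The Vinik ice shelf system is floating and already displaces its own weight of water, so its melt adds essentially nothing to sea level.
Total added water ≈ 8.533×10^13 m³ over 3.48×10^14 m² → Δh = 0.245 m = 250 mm.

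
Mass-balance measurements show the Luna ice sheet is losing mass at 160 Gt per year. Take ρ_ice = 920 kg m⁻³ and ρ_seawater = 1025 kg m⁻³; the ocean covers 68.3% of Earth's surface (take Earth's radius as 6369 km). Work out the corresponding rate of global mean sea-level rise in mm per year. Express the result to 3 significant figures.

≈ 0.448 mm/yr

ρ_w = 1025 kg m⁻³. Annual water volume added = 160 Gt / ρ_w = 1.600×10^14 kg / 1025 kg m⁻³ = 1.561×10^11 m³.
Δh per year = 1.561×10^11 / 3.48×10^14 = 4.48×10^-4 m = 0.448 mm.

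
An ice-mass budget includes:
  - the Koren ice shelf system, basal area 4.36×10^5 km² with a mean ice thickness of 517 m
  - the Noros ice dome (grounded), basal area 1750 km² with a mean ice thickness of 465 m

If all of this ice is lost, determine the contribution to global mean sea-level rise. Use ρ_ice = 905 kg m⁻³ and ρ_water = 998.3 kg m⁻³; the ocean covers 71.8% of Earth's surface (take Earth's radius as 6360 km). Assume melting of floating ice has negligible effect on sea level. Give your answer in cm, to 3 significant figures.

The Koren ice shelf system is floating and already displaces its own weight of water, so its melt adds essentially nothing to sea level.
Noros: ice volume = 1750 km² × 465 m = 813.8 km³; 813.8 × (905/998.3) = 737.7 km³ of water.
Total added water ≈ 7.377×10^11 m³ over 3.65×10^14 m² → Δh = 2.02×10^-3 m = 0.202 cm.

≈ 0.202 cm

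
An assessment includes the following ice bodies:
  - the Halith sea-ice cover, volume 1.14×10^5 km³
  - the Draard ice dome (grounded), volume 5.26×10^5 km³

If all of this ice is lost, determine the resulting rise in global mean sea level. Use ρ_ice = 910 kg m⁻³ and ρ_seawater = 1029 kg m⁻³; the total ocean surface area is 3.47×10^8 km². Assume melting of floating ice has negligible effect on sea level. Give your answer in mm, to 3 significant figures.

The Halith sea-ice cover is floating and already displaces its own weight of water, so its melt adds essentially nothing to sea level.
Draard: 5.26×10^5 km³ × (910/1029) = 4.652×10^5 km³ of water.
Total added water ≈ 4.652×10^14 m³ over 3.47×10^14 m² → Δh = 1.34 m = 1340 mm.

≈ 1340 mm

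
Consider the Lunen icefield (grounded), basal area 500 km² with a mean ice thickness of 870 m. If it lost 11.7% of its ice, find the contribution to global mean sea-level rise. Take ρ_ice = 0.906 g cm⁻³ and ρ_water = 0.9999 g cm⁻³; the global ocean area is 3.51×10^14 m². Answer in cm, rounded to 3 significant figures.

≈ 0.0131 cm

Lunen: ice volume = 500 km² × 870 m = 435.0 km³; 0.117 × 435.0 × (906/999.9) = 46.12 km³ of water.
Spread over 3.51×10^14 m² of ocean, Δh = 4.612×10^10 / 3.51×10^14 = 1.31×10^-4 m = 0.0131 cm.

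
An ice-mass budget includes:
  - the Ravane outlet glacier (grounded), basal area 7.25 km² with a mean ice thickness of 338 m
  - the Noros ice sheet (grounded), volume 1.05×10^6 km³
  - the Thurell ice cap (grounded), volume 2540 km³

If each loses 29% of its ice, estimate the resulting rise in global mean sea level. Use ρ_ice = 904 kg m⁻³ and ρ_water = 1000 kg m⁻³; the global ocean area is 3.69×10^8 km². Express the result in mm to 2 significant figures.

Ravane: ice volume = 7.25 km² × 338 m = 2.450 km³; 0.29 × 2.450 × (904/1000) = 0.6424 km³ of water.
Noros: 0.29 × 1.05×10^6 km³ × (904/1000) = 2.753×10^5 km³ of water.
Thurell: 0.29 × 2540 km³ × (904/1000) = 665.9 km³ of water.
Total added water ≈ 2.759×10^14 m³ over 3.69×10^14 m² → Δh = 0.748 m = 750 mm.

≈ 750 mm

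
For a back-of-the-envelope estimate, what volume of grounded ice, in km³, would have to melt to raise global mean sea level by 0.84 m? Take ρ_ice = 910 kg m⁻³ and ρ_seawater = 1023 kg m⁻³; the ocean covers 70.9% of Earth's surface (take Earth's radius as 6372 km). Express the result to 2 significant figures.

≈ 3.4×10^5 km³

Required water volume = Δh × A = 0.84 m × 3.62×10^14 m² = 3.039×10^14 m³ = 3.039×10^5 km³.
Ice volume = water volume × ρ_w/ρ_ice = 3.039×10^5 × 1023/910 = 3.4×10^5 km³.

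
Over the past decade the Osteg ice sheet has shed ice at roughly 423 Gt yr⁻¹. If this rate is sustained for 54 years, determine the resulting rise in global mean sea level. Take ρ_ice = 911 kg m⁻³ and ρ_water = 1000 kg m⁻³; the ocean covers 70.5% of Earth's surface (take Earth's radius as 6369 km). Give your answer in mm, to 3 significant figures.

Total mass lost = 423 Gt/yr × 54 yr = 2.284×10^4 Gt = 2.284×10^16 kg.
ρ_w = 1000 kg m⁻³, so water volume = 2.284×10^16 / 1000 = 2.284×10^13 m³.
Δh = 2.284×10^13 / 3.59×10^14 = 0.0636 m = 63.6 mm.

≈ 63.6 mm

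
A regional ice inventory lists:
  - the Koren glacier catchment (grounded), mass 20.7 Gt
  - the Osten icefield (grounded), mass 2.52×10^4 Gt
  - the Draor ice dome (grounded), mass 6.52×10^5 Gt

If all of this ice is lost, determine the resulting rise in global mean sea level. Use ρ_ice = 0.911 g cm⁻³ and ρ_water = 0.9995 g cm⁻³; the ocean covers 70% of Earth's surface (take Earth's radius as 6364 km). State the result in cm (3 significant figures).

Koren: 20.7 Gt = 2.070×10^13 kg; dividing by ρ_w = 0.9995 g cm⁻³ = 999.5 kg m⁻³ gives 2.071×10^10 m³ of water.
Osten: 2.52×10^4 Gt = 2.520×10^16 kg; dividing by ρ_w = 999.5 kg m⁻³ gives 2.521×10^13 m³ of water.
Draor: 6.52×10^5 Gt = 6.520×10^17 kg; dividing by ρ_w = 999.5 kg m⁻³ gives 6.523×10^14 m³ of water.
Total added water ≈ 6.776×10^14 m³ over 3.56×10^14 m² → Δh = 1.90 m = 190 cm.

≈ 190 cm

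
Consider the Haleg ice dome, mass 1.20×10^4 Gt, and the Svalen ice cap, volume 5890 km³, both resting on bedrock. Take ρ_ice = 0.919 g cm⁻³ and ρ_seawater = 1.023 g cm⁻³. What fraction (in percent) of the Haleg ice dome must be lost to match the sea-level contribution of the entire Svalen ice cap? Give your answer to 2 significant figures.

Equal sea-level rise means equal mass of meltwater, i.e. equal mass of ice lost.
Ice mass of Svalen: 5.413×10^15 kg; ice mass of Haleg: 1.200×10^16 kg.
Fraction required = 5.413×10^15 / 1.200×10^16 = 0.451 → 45 %.

≈ 45 %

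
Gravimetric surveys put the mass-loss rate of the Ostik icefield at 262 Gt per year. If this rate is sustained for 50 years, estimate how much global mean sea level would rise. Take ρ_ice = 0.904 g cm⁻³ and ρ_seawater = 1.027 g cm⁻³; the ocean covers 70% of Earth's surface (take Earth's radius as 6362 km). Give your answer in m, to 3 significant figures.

Total mass lost = 262 Gt/yr × 50 yr = 1.310×10^4 Gt = 1.310×10^16 kg.
ρ_w = 1.027 g cm⁻³ = 1027 kg m⁻³, so water volume = 1.310×10^16 / 1027 = 1.276×10^13 m³.
Δh = 1.276×10^13 / 3.56×10^14 = 0.0358 m.

≈ 0.0358 m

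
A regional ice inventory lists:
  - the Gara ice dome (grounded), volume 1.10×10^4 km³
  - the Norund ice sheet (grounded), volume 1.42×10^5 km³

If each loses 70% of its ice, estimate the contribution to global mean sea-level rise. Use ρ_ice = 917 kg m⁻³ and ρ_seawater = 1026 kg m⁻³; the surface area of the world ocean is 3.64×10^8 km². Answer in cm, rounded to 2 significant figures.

≈ 26 cm

Gara: 0.7 × 1.10×10^4 km³ × (917/1026) = 6882 km³ of water.
Norund: 0.7 × 1.42×10^5 km³ × (917/1026) = 8.884×10^4 km³ of water.
Total added water ≈ 9.572×10^13 m³ over 3.64×10^14 m² → Δh = 0.263 m = 26 cm.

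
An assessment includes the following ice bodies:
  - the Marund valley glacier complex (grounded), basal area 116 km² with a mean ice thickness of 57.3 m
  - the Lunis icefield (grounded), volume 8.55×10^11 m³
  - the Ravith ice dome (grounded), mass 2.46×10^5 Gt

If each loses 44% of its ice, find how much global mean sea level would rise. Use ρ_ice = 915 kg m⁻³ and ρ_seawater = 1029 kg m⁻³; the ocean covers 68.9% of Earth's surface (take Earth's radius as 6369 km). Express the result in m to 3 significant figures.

≈ 0.300 m

Marund: ice volume = 116 km² × 57.3 m = 6.647 km³; 0.44 × 6.647 × (915/1029) = 2.601 km³ of water.
Lunis: 0.44 × 8.55×10^11 m³ × (915/1029) = 3.345×10^11 m³ of water.
Ravith: 0.44 × 2.46×10^5 Gt = 1.082×10^17 kg; dividing by ρ_w = 1029 kg m⁻³ gives 1.052×10^14 m³ of water.
Total added water ≈ 1.055×10^14 m³ over 3.51×10^14 m² → Δh = 0.300 m.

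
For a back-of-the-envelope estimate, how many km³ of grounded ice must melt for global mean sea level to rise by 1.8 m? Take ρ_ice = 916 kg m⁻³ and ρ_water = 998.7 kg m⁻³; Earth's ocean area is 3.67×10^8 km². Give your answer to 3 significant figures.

Required water volume = Δh × A = 1.8 m × 3.67×10^14 m² = 6.606×10^14 m³ = 6.606×10^5 km³.
Ice volume = water volume × ρ_w/ρ_ice = 6.606×10^5 × 998.7/916 = 7.20×10^5 km³.

≈ 7.20×10^5 km³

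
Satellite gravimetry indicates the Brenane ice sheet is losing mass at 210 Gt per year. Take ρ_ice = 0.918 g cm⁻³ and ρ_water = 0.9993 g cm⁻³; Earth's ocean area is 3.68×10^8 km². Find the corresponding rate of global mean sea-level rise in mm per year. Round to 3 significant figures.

ρ_w = 0.9993 g cm⁻³ = 999.3 kg m⁻³. Annual water volume added = 210 Gt / ρ_w = 2.100×10^14 kg / 999.3 kg m⁻³ = 2.101×10^11 m³.
Δh per year = 2.101×10^11 / 3.68×10^14 = 5.71×10^-4 m = 0.571 mm.

≈ 0.571 mm/yr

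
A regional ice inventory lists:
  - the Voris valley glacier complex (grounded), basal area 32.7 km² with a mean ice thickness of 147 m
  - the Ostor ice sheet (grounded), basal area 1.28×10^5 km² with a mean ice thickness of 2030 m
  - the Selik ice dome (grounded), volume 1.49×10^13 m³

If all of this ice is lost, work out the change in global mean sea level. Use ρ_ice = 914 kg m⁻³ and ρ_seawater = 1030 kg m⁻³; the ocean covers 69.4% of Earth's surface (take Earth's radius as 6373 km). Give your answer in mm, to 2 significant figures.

Voris: ice volume = 32.7 km² × 147 m = 4.807 km³; 4.807 × (914/1030) = 4.266 km³ of water.
Ostor: ice volume = 1.28×10^5 km² × 2030 m = 2.598×10^5 km³; 2.598×10^5 × (914/1030) = 2.306×10^5 km³ of water.
Selik: 1.49×10^13 m³ × (914/1030) = 1.322×10^13 m³ of water.
Total added water ≈ 2.438×10^14 m³ over 3.54×10^14 m² → Δh = 0.688 m = 690 mm.

≈ 690 mm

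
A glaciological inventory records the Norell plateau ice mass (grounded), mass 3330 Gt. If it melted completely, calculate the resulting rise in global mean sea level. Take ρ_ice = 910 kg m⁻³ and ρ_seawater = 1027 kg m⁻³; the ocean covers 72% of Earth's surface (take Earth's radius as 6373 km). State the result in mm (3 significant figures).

Norell: 3330 Gt = 3.330×10^15 kg; dividing by ρ_w = 1027 kg m⁻³ gives 3.242×10^12 m³ of water.
Spread over 3.67×10^14 m² of ocean, Δh = 3.242×10^12 / 3.67×10^14 = 8.82×10^-3 m = 8.82 mm.

≈ 8.82 mm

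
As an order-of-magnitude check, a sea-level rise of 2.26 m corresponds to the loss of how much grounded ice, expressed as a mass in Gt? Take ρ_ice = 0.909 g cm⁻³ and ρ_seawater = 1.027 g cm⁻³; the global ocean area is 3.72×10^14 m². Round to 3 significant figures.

Required water volume = Δh × A = 2.26 m × 3.72×10^14 m² = 8.407×10^14 m³.
ρ_w = 1.027 g cm⁻³ = 1027 kg m⁻³, so the mass of water = 8.407×10^14 m³ × 1027 kg m⁻³ = 8.634×10^17 kg = 8.63×10^5 Gt (and the same mass of ice, by conservation).

≈ 8.63×10^5 Gt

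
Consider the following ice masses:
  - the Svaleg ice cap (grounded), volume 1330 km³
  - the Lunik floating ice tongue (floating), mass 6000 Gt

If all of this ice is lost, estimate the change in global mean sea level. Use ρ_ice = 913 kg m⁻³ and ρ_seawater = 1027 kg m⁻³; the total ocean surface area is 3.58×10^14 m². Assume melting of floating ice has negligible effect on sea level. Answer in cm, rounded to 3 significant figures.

≈ 0.330 cm

Svaleg: 1330 km³ × (913/1027) = 1182 km³ of water.
The Lunik floating ice tongue is floating and already displaces its own weight of water, so its melt adds essentially nothing to sea level.
Total added water ≈ 1.182×10^12 m³ over 3.58×10^14 m² → Δh = 3.30×10^-3 m = 0.330 cm.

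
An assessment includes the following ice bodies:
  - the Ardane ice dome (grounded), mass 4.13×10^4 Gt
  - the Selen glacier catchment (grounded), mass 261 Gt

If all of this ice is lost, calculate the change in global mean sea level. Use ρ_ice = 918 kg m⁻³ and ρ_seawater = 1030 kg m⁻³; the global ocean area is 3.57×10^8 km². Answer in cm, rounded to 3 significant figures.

Ardane: 4.13×10^4 Gt = 4.130×10^16 kg; dividing by ρ_w = 1030 kg m⁻³ gives 4.010×10^13 m³ of water.
Selen: 261 Gt = 2.610×10^14 kg; dividing by ρ_w = 1030 kg m⁻³ gives 2.534×10^11 m³ of water.
Total added water ≈ 4.035×10^13 m³ over 3.57×10^14 m² → Δh = 0.113 m = 11.3 cm.

≈ 11.3 cm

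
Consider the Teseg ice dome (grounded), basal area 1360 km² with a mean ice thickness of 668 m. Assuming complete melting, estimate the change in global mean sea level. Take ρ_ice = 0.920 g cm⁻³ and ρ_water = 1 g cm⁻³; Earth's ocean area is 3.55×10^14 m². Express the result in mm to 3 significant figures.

Teseg: ice volume = 1360 km² × 668 m = 908.5 km³; 908.5 × (920/1000) = 835.8 km³ of water.
Spread over 3.55×10^14 m² of ocean, Δh = 8.358×10^11 / 3.55×10^14 = 2.35×10^-3 m = 2.35 mm.

≈ 2.35 mm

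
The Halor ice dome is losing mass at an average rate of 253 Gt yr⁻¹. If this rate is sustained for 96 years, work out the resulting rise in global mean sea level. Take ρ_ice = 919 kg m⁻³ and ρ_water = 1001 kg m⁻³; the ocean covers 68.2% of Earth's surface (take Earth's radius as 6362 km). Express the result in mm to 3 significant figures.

≈ 69.9 mm

Total mass lost = 253 Gt/yr × 96 yr = 2.429×10^4 Gt = 2.429×10^16 kg.
ρ_w = 1001 kg m⁻³, so water volume = 2.429×10^16 / 1001 = 2.426×10^13 m³.
Δh = 2.426×10^13 / 3.47×10^14 = 0.0699 m = 69.9 mm.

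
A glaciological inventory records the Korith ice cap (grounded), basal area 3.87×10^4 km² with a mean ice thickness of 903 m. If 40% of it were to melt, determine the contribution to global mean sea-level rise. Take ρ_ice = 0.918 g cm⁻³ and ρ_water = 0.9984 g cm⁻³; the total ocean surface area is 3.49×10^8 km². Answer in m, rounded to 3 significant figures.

≈ 0.0368 m

Korith: ice volume = 3.87×10^4 km² × 903 m = 3.495×10^4 km³; 0.4 × 3.495×10^4 × (918/998.4) = 1.285×10^4 km³ of water.
Spread over 3.49×10^14 m² of ocean, Δh = 1.285×10^13 / 3.49×10^14 = 0.0368 m.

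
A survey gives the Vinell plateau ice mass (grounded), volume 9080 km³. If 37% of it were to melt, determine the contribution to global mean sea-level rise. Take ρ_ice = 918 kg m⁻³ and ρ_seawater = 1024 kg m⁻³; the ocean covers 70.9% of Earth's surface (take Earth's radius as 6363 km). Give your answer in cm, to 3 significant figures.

Vinell: 0.37 × 9080 km³ × (918/1024) = 3012 km³ of water.
Spread over 3.61×10^14 m² of ocean, Δh = 3.012×10^12 / 3.61×10^14 = 8.35×10^-3 m = 0.835 cm.

≈ 0.835 cm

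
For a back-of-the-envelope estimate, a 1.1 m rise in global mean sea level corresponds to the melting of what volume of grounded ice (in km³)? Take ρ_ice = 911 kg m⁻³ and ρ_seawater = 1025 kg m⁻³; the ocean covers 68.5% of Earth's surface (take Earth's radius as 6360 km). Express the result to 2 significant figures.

Required water volume = Δh × A = 1.1 m × 3.48×10^14 m² = 3.830×10^14 m³ = 3.830×10^5 km³.
Ice volume = water volume × ρ_w/ρ_ice = 3.830×10^5 × 1025/911 = 4.3×10^5 km³.

≈ 4.3×10^5 km³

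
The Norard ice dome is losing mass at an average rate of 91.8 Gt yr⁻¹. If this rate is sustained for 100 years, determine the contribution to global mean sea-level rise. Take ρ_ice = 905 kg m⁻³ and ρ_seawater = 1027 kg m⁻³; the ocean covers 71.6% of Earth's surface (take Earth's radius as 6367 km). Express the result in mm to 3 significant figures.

Total mass lost = 91.8 Gt/yr × 100 yr = 9180 Gt = 9.180×10^15 kg.
ρ_w = 1027 kg m⁻³, so water volume = 9.180×10^15 / 1027 = 8.939×10^12 m³.
Δh = 8.939×10^12 / 3.65×10^14 = 0.0245 m = 24.5 mm.

≈ 24.5 mm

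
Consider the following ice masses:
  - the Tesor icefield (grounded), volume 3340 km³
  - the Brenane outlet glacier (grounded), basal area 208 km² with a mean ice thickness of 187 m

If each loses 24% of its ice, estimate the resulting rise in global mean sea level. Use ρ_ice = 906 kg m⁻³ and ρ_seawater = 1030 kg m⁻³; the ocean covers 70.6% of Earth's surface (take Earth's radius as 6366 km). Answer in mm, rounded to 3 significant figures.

Tesor: 0.24 × 3340 km³ × (906/1030) = 705.1 km³ of water.
Brenane: ice volume = 208 km² × 187 m = 38.90 km³; 0.24 × 38.90 × (906/1030) = 8.211 km³ of water.
Total added water ≈ 7.133×10^11 m³ over 3.60×10^14 m² → Δh = 1.98×10^-3 m = 1.98 mm.

≈ 1.98 mm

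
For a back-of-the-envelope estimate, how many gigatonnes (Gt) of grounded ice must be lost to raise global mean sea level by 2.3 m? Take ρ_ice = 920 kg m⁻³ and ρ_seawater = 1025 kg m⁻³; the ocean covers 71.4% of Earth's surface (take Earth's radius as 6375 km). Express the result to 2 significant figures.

≈ 8.6×10^5 Gt

Required water volume = Δh × A = 2.3 m × 3.65×10^14 m² = 8.387×10^14 m³.
ρ_w = 1025 kg m⁻³, so the mass of water = 8.387×10^14 m³ × 1025 kg m⁻³ = 8.596×10^17 kg = 8.6×10^5 Gt (and the same mass of ice, by conservation).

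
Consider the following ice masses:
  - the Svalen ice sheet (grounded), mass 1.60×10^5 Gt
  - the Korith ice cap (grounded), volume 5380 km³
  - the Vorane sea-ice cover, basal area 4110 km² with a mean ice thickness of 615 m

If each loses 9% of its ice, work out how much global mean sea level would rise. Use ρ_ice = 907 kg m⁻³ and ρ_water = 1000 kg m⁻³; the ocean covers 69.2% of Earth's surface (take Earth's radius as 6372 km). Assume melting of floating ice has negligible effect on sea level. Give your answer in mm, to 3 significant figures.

Svalen: 0.09 × 1.60×10^5 Gt = 1.440×10^16 kg; dividing by ρ_w = 1000 kg m⁻³ gives 1.440×10^13 m³ of water.
Korith: 0.09 × 5380 km³ × (907/1000) = 439.2 km³ of water.
The Vorane sea-ice cover is floating and already displaces its own weight of water, so its melt adds essentially nothing to sea level.
Total added water ≈ 1.484×10^13 m³ over 3.53×10^14 m² → Δh = 0.0420 m = 42.0 mm.

≈ 42.0 mm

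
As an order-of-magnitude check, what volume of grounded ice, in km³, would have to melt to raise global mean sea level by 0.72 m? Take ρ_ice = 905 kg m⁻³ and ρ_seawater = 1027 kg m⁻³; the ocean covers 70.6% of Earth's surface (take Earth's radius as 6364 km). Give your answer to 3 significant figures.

Required water volume = Δh × A = 0.72 m × 3.59×10^14 m² = 2.587×10^14 m³ = 2.587×10^5 km³.
Ice volume = water volume × ρ_w/ρ_ice = 2.587×10^5 × 1027/905 = 2.94×10^5 km³.

≈ 2.94×10^5 km³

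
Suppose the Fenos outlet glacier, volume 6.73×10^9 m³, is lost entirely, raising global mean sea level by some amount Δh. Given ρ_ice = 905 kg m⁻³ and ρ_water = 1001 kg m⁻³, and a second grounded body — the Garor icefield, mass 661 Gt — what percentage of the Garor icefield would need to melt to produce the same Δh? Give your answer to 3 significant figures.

Equal sea-level rise means equal mass of meltwater, i.e. equal mass of ice lost.
Ice mass of Fenos: 6.091×10^12 kg; ice mass of Garor: 6.610×10^14 kg.
Fraction required = 6.091×10^12 / 6.610×10^14 = 9.21×10^-3 → 0.921 %.

≈ 0.921 %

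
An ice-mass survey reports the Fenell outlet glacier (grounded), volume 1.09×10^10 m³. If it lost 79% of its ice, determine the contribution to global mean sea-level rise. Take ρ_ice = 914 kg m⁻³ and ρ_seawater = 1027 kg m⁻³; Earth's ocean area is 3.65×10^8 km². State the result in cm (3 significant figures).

≈ 2.10×10^-3 cm

Fenell: 0.79 × 1.09×10^10 m³ × (914/1027) = 7.664×10^9 m³ of water.
Spread over 3.65×10^14 m² of ocean, Δh = 7.664×10^9 / 3.65×10^14 = 2.10×10^-5 m = 2.10×10^-3 cm.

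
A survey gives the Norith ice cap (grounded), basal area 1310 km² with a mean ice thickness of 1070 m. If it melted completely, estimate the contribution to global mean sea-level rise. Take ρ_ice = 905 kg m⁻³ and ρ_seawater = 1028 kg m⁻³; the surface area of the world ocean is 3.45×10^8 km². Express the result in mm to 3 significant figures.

Norith: ice volume = 1310 km² × 1070 m = 1402 km³; 1402 × (905/1028) = 1234 km³ of water.
Spread over 3.45×10^14 m² of ocean, Δh = 1.234×10^12 / 3.45×10^14 = 3.58×10^-3 m = 3.58 mm.

≈ 3.58 mm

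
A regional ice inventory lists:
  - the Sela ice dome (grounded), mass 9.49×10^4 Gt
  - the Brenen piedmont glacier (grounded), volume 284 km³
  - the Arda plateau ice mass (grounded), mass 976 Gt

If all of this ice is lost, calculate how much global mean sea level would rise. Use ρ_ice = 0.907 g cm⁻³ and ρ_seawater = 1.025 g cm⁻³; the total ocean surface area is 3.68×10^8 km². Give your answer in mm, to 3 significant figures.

Sela: 9.49×10^4 Gt = 9.490×10^16 kg; dividing by ρ_w = 1.025 g cm⁻³ = 1025 kg m⁻³ gives 9.259×10^13 m³ of water.
Brenen: 284 km³ × (907/1025) = 251.3 km³ of water.
Arda: 976 Gt = 9.760×10^14 kg; dividing by ρ_w = 1025 kg m⁻³ gives 9.522×10^11 m³ of water.
Total added water ≈ 9.379×10^13 m³ over 3.68×10^14 m² → Δh = 0.255 m = 255 mm.

≈ 255 mm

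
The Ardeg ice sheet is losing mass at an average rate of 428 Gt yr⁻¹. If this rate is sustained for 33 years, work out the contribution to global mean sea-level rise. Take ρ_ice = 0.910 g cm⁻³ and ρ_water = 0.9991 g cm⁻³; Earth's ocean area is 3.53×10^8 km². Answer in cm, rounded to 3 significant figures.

Total mass lost = 428 Gt/yr × 33 yr = 1.412×10^4 Gt = 1.412×10^16 kg.
ρ_w = 0.9991 g cm⁻³ = 999.1 kg m⁻³, so water volume = 1.412×10^16 / 999.1 = 1.414×10^13 m³.
Δh = 1.414×10^13 / 3.53×10^14 = 0.0400 m = 4.00 cm.

≈ 4.00 cm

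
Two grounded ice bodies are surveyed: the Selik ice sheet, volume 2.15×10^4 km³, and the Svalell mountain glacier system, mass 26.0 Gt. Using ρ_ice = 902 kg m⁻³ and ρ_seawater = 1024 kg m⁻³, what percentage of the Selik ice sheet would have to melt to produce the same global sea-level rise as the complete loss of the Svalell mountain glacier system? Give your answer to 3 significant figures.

≈ 0.134 %

Equal sea-level rise means equal mass of meltwater, i.e. equal mass of ice lost.
Ice mass of Svalell: 2.600×10^13 kg; ice mass of Selik: 1.939×10^16 kg.
Fraction required = 2.600×10^13 / 1.939×10^16 = 1.34×10^-3 → 0.134 %.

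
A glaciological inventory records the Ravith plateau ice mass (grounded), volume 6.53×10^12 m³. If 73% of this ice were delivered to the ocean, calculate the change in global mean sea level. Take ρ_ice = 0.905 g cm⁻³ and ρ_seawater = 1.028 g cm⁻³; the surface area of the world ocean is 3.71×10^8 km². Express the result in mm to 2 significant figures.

Ravith: 0.73 × 6.53×10^12 m³ × (905/1028) = 4.197×10^12 m³ of water.
Spread over 3.71×10^14 m² of ocean, Δh = 4.197×10^12 / 3.71×10^14 = 0.0113 m = 11 mm.

≈ 11 mm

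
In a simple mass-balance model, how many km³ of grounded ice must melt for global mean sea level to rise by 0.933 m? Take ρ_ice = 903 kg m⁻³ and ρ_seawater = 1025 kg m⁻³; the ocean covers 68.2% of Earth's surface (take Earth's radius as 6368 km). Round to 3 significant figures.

Required water volume = Δh × A = 0.933 m × 3.48×10^14 m² = 3.243×10^14 m³ = 3.243×10^5 km³.
Ice volume = water volume × ρ_w/ρ_ice = 3.243×10^5 × 1025/903 = 3.68×10^5 km³.

≈ 3.68×10^5 km³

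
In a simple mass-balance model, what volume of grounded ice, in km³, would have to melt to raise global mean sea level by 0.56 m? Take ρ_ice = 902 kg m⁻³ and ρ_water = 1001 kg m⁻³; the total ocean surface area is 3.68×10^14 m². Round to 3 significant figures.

≈ 2.29×10^5 km³

Required water volume = Δh × A = 0.56 m × 3.68×10^14 m² = 2.061×10^14 m³ = 2.061×10^5 km³.
Ice volume = water volume × ρ_w/ρ_ice = 2.061×10^5 × 1001/902 = 2.29×10^5 km³.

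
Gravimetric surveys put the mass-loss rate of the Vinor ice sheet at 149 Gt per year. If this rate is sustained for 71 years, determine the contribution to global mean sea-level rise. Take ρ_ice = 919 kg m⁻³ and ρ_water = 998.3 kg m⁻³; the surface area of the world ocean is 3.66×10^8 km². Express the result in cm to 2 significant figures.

≈ 2.9 cm

Total mass lost = 149 Gt/yr × 71 yr = 1.058×10^4 Gt = 1.058×10^16 kg.
ρ_w = 998.3 kg m⁻³, so water volume = 1.058×10^16 / 998.3 = 1.060×10^13 m³.
Δh = 1.060×10^13 / 3.66×10^14 = 0.0290 m = 2.9 cm.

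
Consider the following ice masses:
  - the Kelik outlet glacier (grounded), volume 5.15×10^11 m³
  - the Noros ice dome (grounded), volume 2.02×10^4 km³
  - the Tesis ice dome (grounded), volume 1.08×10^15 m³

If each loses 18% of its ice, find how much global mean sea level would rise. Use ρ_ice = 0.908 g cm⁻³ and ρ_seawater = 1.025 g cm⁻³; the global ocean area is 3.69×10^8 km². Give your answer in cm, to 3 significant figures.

≈ 47.6 cm

Kelik: 0.18 × 5.15×10^11 m³ × (908/1025) = 8.212×10^10 m³ of water.
Noros: 0.18 × 2.02×10^4 km³ × (908/1025) = 3221 km³ of water.
Tesis: 0.18 × 1.08×10^15 m³ × (908/1025) = 1.722×10^14 m³ of water.
Total added water ≈ 1.755×10^14 m³ over 3.69×10^14 m² → Δh = 0.476 m = 47.6 cm.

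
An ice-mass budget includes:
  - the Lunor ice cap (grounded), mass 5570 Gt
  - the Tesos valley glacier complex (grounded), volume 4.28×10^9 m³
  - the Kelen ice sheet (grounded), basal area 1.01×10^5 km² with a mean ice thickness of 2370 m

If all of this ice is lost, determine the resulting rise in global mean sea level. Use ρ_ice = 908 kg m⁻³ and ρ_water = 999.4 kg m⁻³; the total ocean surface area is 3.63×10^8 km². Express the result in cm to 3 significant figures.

Lunor: 5570 Gt = 5.570×10^15 kg; dividing by ρ_w = 999.4 kg m⁻³ gives 5.573×10^12 m³ of water.
Tesos: 4.28×10^9 m³ × (908/999.4) = 3.889×10^9 m³ of water.
Kelen: ice volume = 1.01×10^5 km² × 2370 m = 2.394×10^5 km³; 2.394×10^5 × (908/999.4) = 2.175×10^5 km³ of water.
Total added water ≈ 2.231×10^14 m³ over 3.63×10^14 m² → Δh = 0.614 m = 61.4 cm.

≈ 61.4 cm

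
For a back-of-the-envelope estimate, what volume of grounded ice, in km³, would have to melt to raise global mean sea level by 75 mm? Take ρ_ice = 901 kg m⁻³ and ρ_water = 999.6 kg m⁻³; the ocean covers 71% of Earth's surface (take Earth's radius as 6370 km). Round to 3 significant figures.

Required water volume = Δh × A = 0.075 m × 3.62×10^14 m² = 2.715×10^13 m³ = 2.715×10^4 km³.
Ice volume = water volume × ρ_w/ρ_ice = 2.715×10^4 × 999.6/901 = 3.01×10^4 km³.

≈ 3.01×10^4 km³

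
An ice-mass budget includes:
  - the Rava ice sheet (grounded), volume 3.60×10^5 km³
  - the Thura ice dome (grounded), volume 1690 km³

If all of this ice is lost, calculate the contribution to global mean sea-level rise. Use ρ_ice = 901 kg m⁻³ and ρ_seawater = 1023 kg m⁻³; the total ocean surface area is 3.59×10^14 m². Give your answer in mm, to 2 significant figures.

≈ 890 mm

Rava: 3.60×10^5 km³ × (901/1023) = 3.171×10^5 km³ of water.
Thura: 1690 km³ × (901/1023) = 1488 km³ of water.
Total added water ≈ 3.186×10^14 m³ over 3.59×10^14 m² → Δh = 0.887 m = 890 mm.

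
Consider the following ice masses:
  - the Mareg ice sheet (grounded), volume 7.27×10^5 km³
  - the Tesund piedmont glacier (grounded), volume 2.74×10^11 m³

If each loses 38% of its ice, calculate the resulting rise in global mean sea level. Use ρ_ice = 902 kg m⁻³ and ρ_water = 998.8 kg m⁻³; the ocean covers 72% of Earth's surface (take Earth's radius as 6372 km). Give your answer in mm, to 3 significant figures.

Mareg: 0.38 × 7.27×10^5 km³ × (902/998.8) = 2.495×10^5 km³ of water.
Tesund: 0.38 × 2.74×10^11 m³ × (902/998.8) = 9.403×10^10 m³ of water.
Total added water ≈ 2.496×10^14 m³ over 3.67×10^14 m² → Δh = 0.679 m = 679 mm.

≈ 679 mm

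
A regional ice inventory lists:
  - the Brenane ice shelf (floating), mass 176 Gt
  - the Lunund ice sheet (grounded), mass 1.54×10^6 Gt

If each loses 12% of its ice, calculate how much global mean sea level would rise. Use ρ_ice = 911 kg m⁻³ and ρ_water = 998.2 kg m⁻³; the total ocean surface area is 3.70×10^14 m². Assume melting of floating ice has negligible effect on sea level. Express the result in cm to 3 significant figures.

≈ 50.0 cm

The Brenane ice shelf is floating and already displaces its own weight of water, so its melt adds essentially nothing to sea level.
Lunund: 0.12 × 1.54×10^6 Gt = 1.848×10^17 kg; dividing by ρ_w = 998.2 kg m⁻³ gives 1.851×10^14 m³ of water.
Total added water ≈ 1.851×10^14 m³ over 3.70×10^14 m² → Δh = 0.500 m = 50.0 cm.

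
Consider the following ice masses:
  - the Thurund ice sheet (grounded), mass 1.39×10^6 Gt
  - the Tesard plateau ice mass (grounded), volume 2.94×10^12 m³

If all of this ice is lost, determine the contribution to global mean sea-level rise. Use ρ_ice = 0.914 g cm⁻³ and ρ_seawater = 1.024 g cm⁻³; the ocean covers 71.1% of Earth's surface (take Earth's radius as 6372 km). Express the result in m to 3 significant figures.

≈ 3.75 m

Thurund: 1.39×10^6 Gt = 1.390×10^18 kg; dividing by ρ_w = 1.024 g cm⁻³ = 1024 kg m⁻³ gives 1.357×10^15 m³ of water.
Tesard: 2.94×10^12 m³ × (914/1024) = 2.624×10^12 m³ of water.
Total added water ≈ 1.360×10^15 m³ over 3.63×10^14 m² → Δh = 3.75 m.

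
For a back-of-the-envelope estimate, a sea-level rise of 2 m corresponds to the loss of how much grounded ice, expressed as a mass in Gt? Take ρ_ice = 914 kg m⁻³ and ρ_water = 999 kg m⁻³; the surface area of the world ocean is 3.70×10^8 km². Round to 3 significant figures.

Required water volume = Δh × A = 2 m × 3.70×10^14 m² = 7.400×10^14 m³.
ρ_w = 999 kg m⁻³, so the mass of water = 7.400×10^14 m³ × 999 kg m⁻³ = 7.393×10^17 kg = 7.39×10^5 Gt (and the same mass of ice, by conservation).

≈ 7.39×10^5 Gt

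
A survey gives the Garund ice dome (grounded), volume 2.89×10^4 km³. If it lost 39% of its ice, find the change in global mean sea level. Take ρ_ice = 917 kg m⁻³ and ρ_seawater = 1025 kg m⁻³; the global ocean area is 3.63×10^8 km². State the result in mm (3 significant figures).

≈ 27.8 mm

Garund: 0.39 × 2.89×10^4 km³ × (917/1025) = 1.008×10^4 km³ of water.
Spread over 3.63×10^14 m² of ocean, Δh = 1.008×10^13 / 3.63×10^14 = 0.0278 m = 27.8 mm.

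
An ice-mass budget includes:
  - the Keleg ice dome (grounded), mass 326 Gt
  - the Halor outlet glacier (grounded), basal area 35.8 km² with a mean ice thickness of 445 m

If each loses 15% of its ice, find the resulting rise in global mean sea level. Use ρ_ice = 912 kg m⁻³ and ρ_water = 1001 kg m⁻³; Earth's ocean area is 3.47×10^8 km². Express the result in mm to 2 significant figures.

≈ 0.15 mm

Keleg: 0.15 × 326 Gt = 4.890×10^13 kg; dividing by ρ_w = 1001 kg m⁻³ gives 4.885×10^10 m³ of water.
Halor: ice volume = 35.8 km² × 445 m = 15.93 km³; 0.15 × 15.93 × (912/1001) = 2.177 km³ of water.
Total added water ≈ 5.103×10^10 m³ over 3.47×10^14 m² → Δh = 1.47×10^-4 m = 0.15 mm.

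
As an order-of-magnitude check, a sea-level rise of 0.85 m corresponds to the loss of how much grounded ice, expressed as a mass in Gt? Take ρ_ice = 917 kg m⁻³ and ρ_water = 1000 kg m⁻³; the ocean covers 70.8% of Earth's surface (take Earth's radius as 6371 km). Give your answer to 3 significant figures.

Required water volume = Δh × A = 0.85 m × 3.61×10^14 m² = 3.070×10^14 m³.
ρ_w = 1000 kg m⁻³, so the mass of water = 3.070×10^14 m³ × 1000 kg m⁻³ = 3.070×10^17 kg = 3.07×10^5 Gt (and the same mass of ice, by conservation).

≈ 3.07×10^5 Gt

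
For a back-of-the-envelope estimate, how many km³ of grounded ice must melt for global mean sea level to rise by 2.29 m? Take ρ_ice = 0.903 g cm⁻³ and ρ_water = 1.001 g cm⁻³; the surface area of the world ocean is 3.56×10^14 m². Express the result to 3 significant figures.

≈ 9.04×10^5 km³

Required water volume = Δh × A = 2.29 m × 3.56×10^14 m² = 8.152×10^14 m³ = 8.152×10^5 km³.
Ice volume = water volume × ρ_w/ρ_ice = 8.152×10^5 × 1001/903 = 9.04×10^5 km³.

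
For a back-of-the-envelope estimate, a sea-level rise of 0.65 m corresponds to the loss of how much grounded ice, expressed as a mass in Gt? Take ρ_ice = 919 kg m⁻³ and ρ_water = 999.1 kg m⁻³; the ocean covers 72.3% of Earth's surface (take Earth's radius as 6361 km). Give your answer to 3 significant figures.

Required water volume = Δh × A = 0.65 m × 3.68×10^14 m² = 2.390×10^14 m³.
ρ_w = 999.1 kg m⁻³, so the mass of water = 2.390×10^14 m³ × 999.1 kg m⁻³ = 2.387×10^17 kg = 2.39×10^5 Gt (and the same mass of ice, by conservation).

≈ 2.39×10^5 Gt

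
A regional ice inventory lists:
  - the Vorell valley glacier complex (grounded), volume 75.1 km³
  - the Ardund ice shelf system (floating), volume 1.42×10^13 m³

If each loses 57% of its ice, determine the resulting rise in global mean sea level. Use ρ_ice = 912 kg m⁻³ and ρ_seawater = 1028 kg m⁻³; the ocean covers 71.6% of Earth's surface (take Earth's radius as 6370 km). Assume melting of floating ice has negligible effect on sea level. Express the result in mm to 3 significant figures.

Vorell: 0.57 × 75.1 km³ × (912/1028) = 37.98 km³ of water.
The Ardund ice shelf system is floating and already displaces its own weight of water, so its melt adds essentially nothing to sea level.
Total added water ≈ 3.798×10^10 m³ over 3.65×10^14 m² → Δh = 1.04×10^-4 m = 0.104 mm.

≈ 0.104 mm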